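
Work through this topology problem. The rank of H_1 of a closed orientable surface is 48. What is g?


For a closed orientable surface: b_1 = 2g.
48 = 2g
g = 48 / 2 = 24

24


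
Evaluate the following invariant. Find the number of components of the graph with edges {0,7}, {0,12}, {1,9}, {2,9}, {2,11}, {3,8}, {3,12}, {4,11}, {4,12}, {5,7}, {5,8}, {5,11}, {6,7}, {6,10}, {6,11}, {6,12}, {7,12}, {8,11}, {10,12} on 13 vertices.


Run DFS/union-find over 13 vertices.
V = 13, E = 19.
Number of components = 1

1


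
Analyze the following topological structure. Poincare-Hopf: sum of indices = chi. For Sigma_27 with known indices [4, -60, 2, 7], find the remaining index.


Poincare-Hopf: sum of indices = chi(M).
chi(Sigma_27) = 2 - 2*27 = -52.
Sum of known indices = -47.
x = chi - (sum known) = -52 - (-47) = -5

-5


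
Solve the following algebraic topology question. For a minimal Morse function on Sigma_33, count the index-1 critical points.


A perfect Morse function has m_k = b_k.
For Sigma_33: b_0=1, b_1=2g=66, b_2=1.
Saddles m_1 = 2g = 66

66


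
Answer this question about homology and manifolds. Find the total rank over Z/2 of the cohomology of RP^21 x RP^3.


dim H^*(RP^n; Z/2) = n+1 (one Z/2 in each degree 0..n).
Total Betti number is multiplicative.
Total = (21+1) * (3+1) = 22 * 4 = 88

88


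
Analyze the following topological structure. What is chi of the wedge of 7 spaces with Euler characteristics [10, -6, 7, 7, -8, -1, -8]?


chi(A v B) = chi(A) + chi(B) - 1 (one point identified).
For 7 spaces: chi = (sum chi_i) - (7 - 1).
sum = 1; chi = 1 - 6 = -5

-5


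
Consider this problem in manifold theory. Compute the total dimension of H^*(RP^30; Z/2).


H^k(RP^30; Z/2) = Z/2 for each 0 <= k <= 30.
Total dimension = 30 + 1 = 31

31


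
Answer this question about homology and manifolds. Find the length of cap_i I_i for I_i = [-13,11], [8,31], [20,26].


Intersection = [max(a_i), min(b_i)] = [20, 11].
Since 20 > 11, the intersection is empty.
Length = 0

0


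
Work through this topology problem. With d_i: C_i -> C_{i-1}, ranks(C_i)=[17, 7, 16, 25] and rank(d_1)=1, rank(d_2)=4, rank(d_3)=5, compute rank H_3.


rank H_k = rank(ker d_k) - rank(im d_{k+1}).
rank(ker d_3) = rank(C_3) - rank(d_3) = 25 - 5 = 20.
rank(im d_{3+1}) = 0.
rank H_3 = 20 - 0 = 20

20


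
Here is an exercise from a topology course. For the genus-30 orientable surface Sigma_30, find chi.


For a closed orientable surface of genus g: chi = 2 - 2g.
Here g = 30.
chi = 2 - 2*30 = 2 - 60 = -58

-58


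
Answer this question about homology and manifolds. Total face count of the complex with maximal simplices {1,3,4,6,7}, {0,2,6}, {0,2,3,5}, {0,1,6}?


Each maximal simplex on m vertices has 2^m - 1 nonempty faces.
Take the union (dedupe shared faces).
Total distinct faces = 50

50


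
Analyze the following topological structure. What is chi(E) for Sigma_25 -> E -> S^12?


chi(S^12) = 2 (n even), chi(Sigma_25) = 2 - 2*25 = -48.
chi(E) = 2 * (-48) = -96

-96


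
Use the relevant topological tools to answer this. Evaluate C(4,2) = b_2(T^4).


By the Kunneth formula, b_k(T^n) = C(n,k).
b_2(T^4) = C(4,2).
C(4,2) = 4!/(2!*2!) = 6

6


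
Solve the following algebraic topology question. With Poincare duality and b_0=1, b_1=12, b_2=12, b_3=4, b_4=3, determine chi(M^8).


By Poincare duality b_k = b_{8-k}, so full Betti numbers: b_0=1, b_1=12, b_2=12, b_3=4, b_4=3, b_5=4, b_6=12, b_7=12, b_8=1.
chi = sum (-1)^k b_k = -3

-3


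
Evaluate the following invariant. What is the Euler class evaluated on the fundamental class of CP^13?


For any closed oriented manifold, <e(TM),[M]> = chi(M).
chi(CP^13) = 13+1 = 14

14


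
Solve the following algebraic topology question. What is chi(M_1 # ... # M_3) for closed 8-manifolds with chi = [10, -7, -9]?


For n-manifolds: chi(A#B) = chi(A) + chi(B) - chi(S^8).
chi(S^8) = 1 + (-1)^8 = 2.
chi(#) = (sum chi_i) - (3-1)*chi(S^8) = -6 - 2*2 = -10

-10


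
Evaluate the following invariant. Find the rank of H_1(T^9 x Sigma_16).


pi_1(A x B) = pi_1(A) x pi_1(B); rank of abelianization = b_1.
b_1(T^9) = 9, b_1(Sigma_16) = 2*16 = 32.
b_1(product) = 9 + 32 = 41

41


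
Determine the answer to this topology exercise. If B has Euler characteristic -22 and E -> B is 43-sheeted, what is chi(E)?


For a finite covering: chi(E) = (number of sheets) * chi(B).
chi(E) = 43 * (-22) = -946

-946


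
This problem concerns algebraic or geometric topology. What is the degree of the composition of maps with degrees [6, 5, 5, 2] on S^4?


Degree is multiplicative: deg(composition) = product of degrees.
= (6) * (5) * (5) * (2) = 300

300


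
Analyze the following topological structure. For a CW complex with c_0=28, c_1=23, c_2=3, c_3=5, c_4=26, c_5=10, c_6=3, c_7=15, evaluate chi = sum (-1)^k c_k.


chi = sum_k (-1)^k c_k.
= (-1)^0*28 + (-1)^1*23 + (-1)^2*3 + (-1)^3*5 + (-1)^4*26 + (-1)^5*10 + (-1)^6*3 + (-1)^7*15
= (28) + (-23) + (3) + (-5) + (26) + (-10) + (3) + (-15)
= 7

7


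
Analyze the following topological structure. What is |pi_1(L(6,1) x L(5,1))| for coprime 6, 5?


pi_1(X x Y) = pi_1(X) x pi_1(Y).
pi_1(L(6,1)) = Z/6, pi_1(L(5,1)) = Z/5.
|Z/6 x Z/5| = 6 * 5 = 30

30


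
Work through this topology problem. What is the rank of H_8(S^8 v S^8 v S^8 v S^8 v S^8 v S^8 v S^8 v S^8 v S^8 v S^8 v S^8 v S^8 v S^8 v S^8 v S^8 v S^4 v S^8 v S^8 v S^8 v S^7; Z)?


For a wedge of spheres, H_k (k>0) is free on one generator per sphere of dimension k.
Spheres of dimension 8: count = 18.
b_8 = 18

18


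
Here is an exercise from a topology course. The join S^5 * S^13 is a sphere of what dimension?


Join of spheres: S^m * S^n = S^{m+n+1}.
dim = 5 + 13 + 1 = 19

19


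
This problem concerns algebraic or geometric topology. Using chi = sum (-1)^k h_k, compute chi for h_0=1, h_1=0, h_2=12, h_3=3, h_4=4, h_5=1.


Handles of index k contribute (-1)^k to chi (same as CW cells).
chi = (1) + (0) + (12) + (-3) + (4) + (-1) = 13

13


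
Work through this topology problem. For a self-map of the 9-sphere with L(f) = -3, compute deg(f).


L(f) = 1 + (-1)^9 deg(f) on S^9.
-3 = 1 + (-1)^9 * deg(f)
(-1)^9 * deg(f) = -4
deg(f) = 4

4


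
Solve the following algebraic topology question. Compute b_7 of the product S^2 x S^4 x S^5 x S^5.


Each S^d has Poincare polynomial 1 + t^d.
The product S^2 x S^4 x S^5 x S^5 has Poincare polynomial prod(1+t^d_i).
Expanding: b_0=1, b_2=1, b_4=1, b_5=2, b_6=1, b_7=2, b_9=2, b_10=1, b_11=2, b_12=1, b_14=1, b_16=1.
b_7 = 2

2


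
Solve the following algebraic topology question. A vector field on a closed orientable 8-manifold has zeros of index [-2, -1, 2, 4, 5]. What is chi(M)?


Poincare-Hopf: chi(M) = sum of indices of zeros.
chi = (-2) + (-1) + (2) + (4) + (5) = 8

8


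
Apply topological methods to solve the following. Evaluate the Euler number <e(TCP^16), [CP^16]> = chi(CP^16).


For any closed oriented manifold, <e(TM),[M]> = chi(M).
chi(CP^16) = 16+1 = 17

17


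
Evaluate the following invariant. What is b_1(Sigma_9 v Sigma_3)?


For a wedge: H_1(A v B) = H_1(A) + H_1(B).
b_1(Sigma_9) = 18, b_1(Sigma_3) = 6.
b_1 = 18 + 6 = 24

24


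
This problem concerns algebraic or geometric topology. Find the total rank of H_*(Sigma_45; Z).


For Sigma_45: b_0 = 1, b_1 = 2g = 90, b_2 = 1.
Total = 1 + 90 + 1 = 92

92


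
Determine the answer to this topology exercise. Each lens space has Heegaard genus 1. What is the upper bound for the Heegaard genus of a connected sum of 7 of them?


Heegaard genus satisfies g(A#B) <= g(A) + g(B).
Each lens space has g = 1.
Upper bound: 7 * 1 = 7

7


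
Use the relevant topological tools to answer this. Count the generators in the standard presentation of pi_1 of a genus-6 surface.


Standard presentation: pi_1(Sigma_g) = <a_1,b_1,...,a_g,b_g | [a_1,b_1]...[a_g,b_g] = 1>.
Number of generators = 2g = 2*6 = 12

12


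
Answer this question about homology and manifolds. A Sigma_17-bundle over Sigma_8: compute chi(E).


For a fiber bundle F -> E -> B (with CW structure): chi(E) = chi(B) * chi(F).
chi(Sigma_8) = -14, chi(Sigma_17) = -32.
chi(E) = (-14) * (-32) = 448

448


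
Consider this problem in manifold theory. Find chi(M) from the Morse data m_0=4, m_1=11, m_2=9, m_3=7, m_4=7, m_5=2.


Morse theory: chi(M) = sum_k (-1)^k m_k where m_k = #(index-k critical points).
= (4) + (-11) + (9) + (-7) + (7) + (-2) = 0

0


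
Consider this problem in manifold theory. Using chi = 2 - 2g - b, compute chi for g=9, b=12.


For a compact orientable surface with genus g and b boundary components: chi = 2 - 2g - b.
chi = 2 - 2*9 - 12 = 2 - 18 - 12 = -28

-28


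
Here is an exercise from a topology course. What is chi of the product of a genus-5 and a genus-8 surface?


chi(Sigma_5) = 2 - 2*5 = -8
chi(Sigma_8) = 2 - 2*8 = -14
chi(product) = (-8) * (-14) = 112

112


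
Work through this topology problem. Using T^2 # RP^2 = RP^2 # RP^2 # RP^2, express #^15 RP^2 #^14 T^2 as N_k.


Since a >= 1, the sum is non-orientable; each T^2 can be replaced by RP^2 # RP^2 (since T^2#RP^2 = 3RP^2).
Total crosscaps k = 15 + 2*14 = 43.
Check via chi: chi = 15*1 + 14*0 - (15+14-1)*2 = -41 = 2 - k = -41. Consistent.

43


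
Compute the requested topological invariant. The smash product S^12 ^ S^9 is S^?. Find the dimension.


S^m ^ S^n = S^{m+n}.
k = 12 + 9 = 21

21


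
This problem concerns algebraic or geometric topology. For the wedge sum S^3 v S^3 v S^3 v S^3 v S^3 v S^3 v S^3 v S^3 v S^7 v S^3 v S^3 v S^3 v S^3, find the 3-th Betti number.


For a wedge of spheres, H_k (k>0) is free on one generator per sphere of dimension k.
Spheres of dimension 3: count = 12.
b_3 = 12

12


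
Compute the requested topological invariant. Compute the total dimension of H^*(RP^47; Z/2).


H^k(RP^47; Z/2) = Z/2 for each 0 <= k <= 47.
Total dimension = 47 + 1 = 48

48


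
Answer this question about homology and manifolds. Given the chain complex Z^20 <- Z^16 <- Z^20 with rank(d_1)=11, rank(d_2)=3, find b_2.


rank H_k = rank(ker d_k) - rank(im d_{k+1}).
rank(ker d_2) = rank(C_2) - rank(d_2) = 20 - 3 = 17.
rank(im d_{2+1}) = 0.
rank H_2 = 17 - 0 = 17

17


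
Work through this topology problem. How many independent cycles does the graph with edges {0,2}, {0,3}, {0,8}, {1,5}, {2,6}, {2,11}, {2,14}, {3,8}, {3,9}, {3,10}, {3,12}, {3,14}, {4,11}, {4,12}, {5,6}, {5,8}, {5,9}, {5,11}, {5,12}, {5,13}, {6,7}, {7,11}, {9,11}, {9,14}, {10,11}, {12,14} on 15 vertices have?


b_1 = E - V + (number of components).
E = 26, V = 15, components = 1.
b_1 = 26 - 15 + 1 = 12

12


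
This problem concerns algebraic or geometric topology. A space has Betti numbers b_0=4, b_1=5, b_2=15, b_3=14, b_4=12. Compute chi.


chi = sum_k (-1)^k b_k.
= (4) + (-5) + (15) + (-14) + (12)
= 12

12


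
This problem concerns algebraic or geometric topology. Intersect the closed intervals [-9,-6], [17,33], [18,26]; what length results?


Intersection = [max(a_i), min(b_i)] = [18, -6].
Since 18 > -6, the intersection is empty.
Length = 0

0


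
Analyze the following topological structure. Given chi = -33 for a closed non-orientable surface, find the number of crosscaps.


chi = 2 - k for closed non-orientable surfaces with k crosscaps.
-33 = 2 - k
k = 2 - (-33) = 35

35


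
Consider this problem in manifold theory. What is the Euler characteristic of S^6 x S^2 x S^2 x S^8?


chi is multiplicative: chi(X x Y) = chi(X) chi(Y).
Each even-dim sphere has chi = 2. There are 4 factors.
chi = 2^4 = 16

16


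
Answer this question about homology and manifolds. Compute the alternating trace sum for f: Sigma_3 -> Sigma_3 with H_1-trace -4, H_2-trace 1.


L(f) = tr(f_0*) - tr(f_1*) + tr(f_2*).
= 1 - (-4) + (1)
= 6

6


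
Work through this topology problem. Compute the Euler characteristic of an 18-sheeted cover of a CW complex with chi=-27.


For a finite covering: chi(E) = (number of sheets) * chi(B).
chi(E) = 18 * (-27) = -486

-486


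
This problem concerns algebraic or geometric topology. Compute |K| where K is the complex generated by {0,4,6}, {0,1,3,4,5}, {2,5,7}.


Each maximal simplex on m vertices has 2^m - 1 nonempty faces.
Take the union (dedupe shared faces).
Total distinct faces = 41

41


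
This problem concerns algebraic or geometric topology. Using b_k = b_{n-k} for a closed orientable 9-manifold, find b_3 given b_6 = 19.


Poincare duality for closed orientable n-manifolds: b_k = b_{n-k}.
Here n = 9, so b_3 = b_6 = 19

19


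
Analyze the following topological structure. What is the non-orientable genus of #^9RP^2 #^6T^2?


Since a >= 1, the sum is non-orientable; each T^2 can be replaced by RP^2 # RP^2 (since T^2#RP^2 = 3RP^2).
Total crosscaps k = 9 + 2*6 = 21.
Check via chi: chi = 9*1 + 6*0 - (9+6-1)*2 = -19 = 2 - k = -19. Consistent.

21


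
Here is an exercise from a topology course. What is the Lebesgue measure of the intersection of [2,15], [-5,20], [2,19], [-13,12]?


Intersection = [max(a_i), min(b_i)] = [2, 12].
Length = 12 - 2 = 10

10


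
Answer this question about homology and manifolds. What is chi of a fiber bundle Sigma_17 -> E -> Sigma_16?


For a fiber bundle F -> E -> B (with CW structure): chi(E) = chi(B) * chi(F).
chi(Sigma_16) = -30, chi(Sigma_17) = -32.
chi(E) = (-30) * (-32) = 960

960


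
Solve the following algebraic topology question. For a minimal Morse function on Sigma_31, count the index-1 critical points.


A perfect Morse function has m_k = b_k.
For Sigma_31: b_0=1, b_1=2g=62, b_2=1.
Saddles m_1 = 2g = 62

62


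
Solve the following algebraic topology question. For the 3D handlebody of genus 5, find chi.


A genus-g handlebody deformation retracts to a wedge of g circles.
chi(vee_g S^1) = 1 - g.
chi(H_5) = 1 - 5 = -4

-4


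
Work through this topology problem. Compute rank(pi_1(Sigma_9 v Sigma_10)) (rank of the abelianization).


For a wedge: H_1(A v B) = H_1(A) + H_1(B).
b_1(Sigma_9) = 18, b_1(Sigma_10) = 20.
b_1 = 18 + 20 = 38

38


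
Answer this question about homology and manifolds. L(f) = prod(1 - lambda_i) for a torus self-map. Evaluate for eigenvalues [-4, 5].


For a torus self-map: L(f) = det(I - A) where A acts on H_1.
L(f) = (1--4) * (1-5) = 5 * -4 = -20

-20


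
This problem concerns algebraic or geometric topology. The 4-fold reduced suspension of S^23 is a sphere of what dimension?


Each suspension raises dimension by 1: Sigma S^n = S^{n+1}.
Sigma^4 S^23 = S^{23+4} = S^27

27


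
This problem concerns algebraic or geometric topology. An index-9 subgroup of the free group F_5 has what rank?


Nielsen-Schreier: an index-n subgroup of F_r is free of rank 1 + n(r-1).
Equivalently: chi(cover) = n*chi(base); chi(vee_r S^1) = 1 - 5 = -4.
chi(E) = 9*(-4) = -36; rank = 1 - chi(E) = 1 - (-36) = 37.
rank = 1 + 9*(5-1) = 1 + 36 = 37

37


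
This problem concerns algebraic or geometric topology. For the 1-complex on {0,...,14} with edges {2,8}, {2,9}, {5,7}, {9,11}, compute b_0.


Run DFS/union-find over 15 vertices.
V = 15, E = 4.
Number of components = 11

11


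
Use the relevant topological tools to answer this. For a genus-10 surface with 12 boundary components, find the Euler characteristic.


For a compact orientable surface with genus g and b boundary components: chi = 2 - 2g - b.
chi = 2 - 2*10 - 12 = 2 - 20 - 12 = -30

-30


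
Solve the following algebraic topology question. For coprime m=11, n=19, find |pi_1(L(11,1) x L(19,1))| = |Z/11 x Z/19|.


pi_1(X x Y) = pi_1(X) x pi_1(Y).
pi_1(L(11,1)) = Z/11, pi_1(L(19,1)) = Z/19.
|Z/11 x Z/19| = 11 * 19 = 209

209


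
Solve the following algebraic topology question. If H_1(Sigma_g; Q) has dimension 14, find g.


For a closed orientable surface: b_1 = 2g.
14 = 2g
g = 14 / 2 = 7

7


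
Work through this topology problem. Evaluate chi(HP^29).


HP^29 has one cell in each dimension 0, 4, ..., 4*29 (29+1 cells, all even-dim).
chi = 29 + 1 = 30

30


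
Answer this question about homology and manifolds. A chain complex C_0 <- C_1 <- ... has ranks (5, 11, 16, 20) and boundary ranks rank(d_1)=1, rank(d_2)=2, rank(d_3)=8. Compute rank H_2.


rank H_k = rank(ker d_k) - rank(im d_{k+1}).
rank(ker d_2) = rank(C_2) - rank(d_2) = 16 - 2 = 14.
rank(im d_{2+1}) = 8.
rank H_2 = 14 - 8 = 6

6


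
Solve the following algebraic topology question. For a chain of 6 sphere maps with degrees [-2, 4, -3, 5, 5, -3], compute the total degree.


Degree is multiplicative: deg(composition) = product of degrees.
= (-2) * (4) * (-3) * (5) * (5) * (-3) = -1800

-1800


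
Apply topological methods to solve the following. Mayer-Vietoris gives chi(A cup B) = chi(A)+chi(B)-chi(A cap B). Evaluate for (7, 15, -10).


chi(A cup B) = chi(A) + chi(B) - chi(A cap B)
= 7 + (15) - (-10)
= 32

32


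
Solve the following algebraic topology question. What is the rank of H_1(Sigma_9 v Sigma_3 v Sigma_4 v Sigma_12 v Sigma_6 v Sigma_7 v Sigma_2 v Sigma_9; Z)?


For a wedge X v Y: reduced H_k(X v Y) = H_k(X) + H_k(Y).
Each Sigma_g contributes b_1 = 2g.
b_1 = 18 + 6 + 8 + 24 + 12 + 14 + 4 + 18 = 104

104


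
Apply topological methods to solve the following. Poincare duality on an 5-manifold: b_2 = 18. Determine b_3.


Poincare duality for closed orientable n-manifolds: b_k = b_{n-k}.
Here n = 5, so b_3 = b_2 = 18

18


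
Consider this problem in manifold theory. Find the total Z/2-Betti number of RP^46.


H^k(RP^46; Z/2) = Z/2 for each 0 <= k <= 46.
Total dimension = 46 + 1 = 47

47


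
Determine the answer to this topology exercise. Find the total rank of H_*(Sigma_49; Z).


For Sigma_49: b_0 = 1, b_1 = 2g = 98, b_2 = 1.
Total = 1 + 98 + 1 = 100

100


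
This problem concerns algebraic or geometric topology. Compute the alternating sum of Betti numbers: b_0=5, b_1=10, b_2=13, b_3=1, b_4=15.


chi = sum_k (-1)^k b_k.
= (5) + (-10) + (13) + (-1) + (15)
= 22

22


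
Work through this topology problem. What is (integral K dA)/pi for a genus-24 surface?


Gauss-Bonnet: integral K dA = 2*pi*chi(M).
chi(Sigma_24) = 2 - 2*24 = -46.
(integral K dA)/pi = 2*chi = 2*(-46) = -92

-92


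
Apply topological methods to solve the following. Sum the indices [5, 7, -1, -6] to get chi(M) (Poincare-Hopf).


Poincare-Hopf: chi(M) = sum of indices of zeros.
chi = (5) + (7) + (-1) + (-6) = 5

5


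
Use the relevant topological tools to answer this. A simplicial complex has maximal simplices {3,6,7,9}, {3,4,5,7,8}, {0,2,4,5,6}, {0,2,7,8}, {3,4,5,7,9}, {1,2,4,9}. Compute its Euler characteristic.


Enumerate all faces; f-vector: f_0=10, f_1=34, f_2=37, f_3=17, f_4=3.
chi = sum (-1)^k f_k = -1

-1


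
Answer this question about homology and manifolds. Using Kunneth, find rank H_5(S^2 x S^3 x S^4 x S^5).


Each S^d has Poincare polynomial 1 + t^d.
The product S^2 x S^3 x S^4 x S^5 has Poincare polynomial prod(1+t^d_i).
Expanding: b_0=1, b_2=1, b_3=1, b_4=1, b_5=2, b_6=1, b_7=2, b_8=1, b_9=2, b_10=1, b_11=1, b_12=1, b_14=1.
b_5 = 2

2


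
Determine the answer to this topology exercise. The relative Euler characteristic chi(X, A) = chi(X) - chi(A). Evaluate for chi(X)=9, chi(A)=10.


Relative Euler characteristic: chi(X, A) = chi(X) - chi(A).
= 9 - (10) = -1

-1


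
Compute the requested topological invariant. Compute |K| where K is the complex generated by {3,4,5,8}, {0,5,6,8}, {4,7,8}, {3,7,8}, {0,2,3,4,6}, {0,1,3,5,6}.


Each maximal simplex on m vertices has 2^m - 1 nonempty faces.
Take the union (dedupe shared faces).
Total distinct faces = 77

77


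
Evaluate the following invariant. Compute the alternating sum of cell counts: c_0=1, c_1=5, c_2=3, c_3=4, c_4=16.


chi = sum_k (-1)^k c_k.
= (-1)^0*1 + (-1)^1*5 + (-1)^2*3 + (-1)^3*4 + (-1)^4*16
= (1) + (-5) + (3) + (-4) + (16)
= 11

11


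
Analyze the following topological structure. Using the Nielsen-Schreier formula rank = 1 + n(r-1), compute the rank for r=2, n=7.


Nielsen-Schreier: an index-n subgroup of F_r is free of rank 1 + n(r-1).
Equivalently: chi(cover) = n*chi(base); chi(vee_r S^1) = 1 - 2 = -1.
chi(E) = 7*(-1) = -7; rank = 1 - chi(E) = 1 - (-7) = 8.
rank = 1 + 7*(2-1) = 1 + 7 = 8

8


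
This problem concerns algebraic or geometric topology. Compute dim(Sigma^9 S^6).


Each suspension raises dimension by 1: Sigma S^n = S^{n+1}.
Sigma^9 S^6 = S^{6+9} = S^15

15


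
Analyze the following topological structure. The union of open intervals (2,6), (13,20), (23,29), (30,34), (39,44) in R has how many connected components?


Sort and merge overlapping open intervals.
Merged: (2,6), (13,20), (23,29), (30,34), (39,44).
Number of components = 5

5


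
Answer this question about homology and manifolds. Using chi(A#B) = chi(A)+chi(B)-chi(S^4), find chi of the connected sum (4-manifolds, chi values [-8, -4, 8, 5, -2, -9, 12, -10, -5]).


For n-manifolds: chi(A#B) = chi(A) + chi(B) - chi(S^4).
chi(S^4) = 1 + (-1)^4 = 2.
chi(#) = (sum chi_i) - (9-1)*chi(S^4) = -13 - 8*2 = -29

-29


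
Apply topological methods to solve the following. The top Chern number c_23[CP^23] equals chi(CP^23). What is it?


For any closed oriented manifold, <e(TM),[M]> = chi(M).
chi(CP^23) = 23+1 = 24

24


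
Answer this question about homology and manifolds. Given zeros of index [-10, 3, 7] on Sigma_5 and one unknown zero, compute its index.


Poincare-Hopf: sum of indices = chi(M).
chi(Sigma_5) = 2 - 2*5 = -8.
Sum of known indices = 0.
x = chi - (sum known) = -8 - (0) = -8

-8


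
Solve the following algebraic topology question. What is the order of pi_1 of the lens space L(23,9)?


pi_1(L(p,q)) = Z/pZ for any q coprime to p.
|pi_1(L(23,9))| = 23

23


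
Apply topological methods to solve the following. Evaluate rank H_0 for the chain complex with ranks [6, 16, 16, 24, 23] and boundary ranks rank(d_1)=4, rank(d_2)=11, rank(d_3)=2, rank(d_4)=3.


rank H_k = rank(ker d_k) - rank(im d_{k+1}).
rank(ker d_0) = rank(C_0) - rank(d_0) = 6 - 0 = 6.
rank(im d_{0+1}) = 4.
rank H_0 = 6 - 4 = 2

2


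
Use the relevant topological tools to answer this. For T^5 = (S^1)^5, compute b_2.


By the Kunneth formula, b_k(T^n) = C(n,k).
b_2(T^5) = C(5,2).
C(5,2) = 5!/(2!*3!) = 10

10


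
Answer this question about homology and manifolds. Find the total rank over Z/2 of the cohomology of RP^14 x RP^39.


dim H^*(RP^n; Z/2) = n+1 (one Z/2 in each degree 0..n).
Total Betti number is multiplicative.
Total = (14+1) * (39+1) = 15 * 40 = 600

600


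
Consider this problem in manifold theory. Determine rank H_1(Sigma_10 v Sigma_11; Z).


For a wedge: H_1(A v B) = H_1(A) + H_1(B).
b_1(Sigma_10) = 20, b_1(Sigma_11) = 22.
b_1 = 20 + 22 = 42

42


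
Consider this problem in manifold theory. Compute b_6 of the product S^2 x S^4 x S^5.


Each S^d has Poincare polynomial 1 + t^d.
The product S^2 x S^4 x S^5 has Poincare polynomial prod(1+t^d_i).
Expanding: b_0=1, b_2=1, b_4=1, b_5=1, b_6=1, b_7=1, b_9=1, b_11=1.
b_6 = 1

1


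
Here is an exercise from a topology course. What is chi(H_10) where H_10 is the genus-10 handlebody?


A genus-g handlebody deformation retracts to a wedge of g circles.
chi(vee_g S^1) = 1 - g.
chi(H_10) = 1 - 10 = -9

-9


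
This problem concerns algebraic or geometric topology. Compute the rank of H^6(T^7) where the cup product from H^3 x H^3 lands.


Cup product: H^p x H^q -> H^{p+q}; here p+q = 3+3 = 6.
rank H^k(T^n) = C(n,k).
C(7,6) = 7

7


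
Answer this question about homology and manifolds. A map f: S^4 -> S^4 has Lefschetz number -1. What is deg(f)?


L(f) = 1 + (-1)^4 deg(f) on S^4.
-1 = 1 + (-1)^4 * deg(f)
(-1)^4 * deg(f) = -2
deg(f) = -2

-2


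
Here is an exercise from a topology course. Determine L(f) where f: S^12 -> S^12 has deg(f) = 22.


On S^12: L(f) = tr(f_0*) + (-1)^12 tr(f_12*) = 1 + (-1)^12 * deg(f).
L(f) = 1 + (-1)^12 * 22 = 1 + 22 = 23

23


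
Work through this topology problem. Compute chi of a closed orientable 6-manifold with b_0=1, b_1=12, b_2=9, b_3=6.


By Poincare duality b_k = b_{6-k}, so full Betti numbers: b_0=1, b_1=12, b_2=9, b_3=6, b_4=9, b_5=12, b_6=1.
chi = sum (-1)^k b_k = -10

-10


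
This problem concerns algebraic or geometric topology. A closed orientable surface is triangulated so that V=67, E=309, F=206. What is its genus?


chi = V - E + F = 67 - 309 + 206 = -36
For orientable closed surface: chi = 2 - 2g, so g = (2 - chi)/2.
g = (2 - (-36)) / 2 = 38 / 2 = 19

19


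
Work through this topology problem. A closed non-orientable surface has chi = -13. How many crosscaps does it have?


chi = 2 - k for closed non-orientable surfaces with k crosscaps.
-13 = 2 - k
k = 2 - (-13) = 15

15


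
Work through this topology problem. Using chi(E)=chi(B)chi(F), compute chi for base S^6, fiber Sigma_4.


chi(S^6) = 2 (n even), chi(Sigma_4) = 2 - 2*4 = -6.
chi(E) = 2 * (-6) = -12

-12


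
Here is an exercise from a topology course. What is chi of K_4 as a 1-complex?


K_4: V = 4, E = C(4,2) = 6.
chi = V - E = 4 - 6 = -2

-2


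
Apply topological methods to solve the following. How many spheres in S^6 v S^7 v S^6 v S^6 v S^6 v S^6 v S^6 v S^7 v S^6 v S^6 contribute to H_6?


For a wedge of spheres, H_k (k>0) is free on one generator per sphere of dimension k.
Spheres of dimension 6: count = 8.
b_6 = 8

8


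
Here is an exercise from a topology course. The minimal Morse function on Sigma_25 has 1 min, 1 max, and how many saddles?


A perfect Morse function has m_k = b_k.
For Sigma_25: b_0=1, b_1=2g=50, b_2=1.
Saddles m_1 = 2g = 50

50


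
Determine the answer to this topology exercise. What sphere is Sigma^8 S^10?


Each suspension raises dimension by 1: Sigma S^n = S^{n+1}.
Sigma^8 S^10 = S^{10+8} = S^18

18


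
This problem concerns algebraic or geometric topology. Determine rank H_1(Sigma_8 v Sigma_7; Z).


For a wedge: H_1(A v B) = H_1(A) + H_1(B).
b_1(Sigma_8) = 16, b_1(Sigma_7) = 14.
b_1 = 16 + 14 = 30

30


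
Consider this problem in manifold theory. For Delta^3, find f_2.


Delta^3 has 3+1 vertices. A 2-face is a choice of 2+1 vertices.
f_2 = C(3+1, 2+1) = C(4,3) = 4

4


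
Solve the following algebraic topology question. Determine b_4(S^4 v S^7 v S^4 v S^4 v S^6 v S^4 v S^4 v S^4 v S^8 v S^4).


For a wedge of spheres, H_k (k>0) is free on one generator per sphere of dimension k.
Spheres of dimension 4: count = 7.
b_4 = 7

7


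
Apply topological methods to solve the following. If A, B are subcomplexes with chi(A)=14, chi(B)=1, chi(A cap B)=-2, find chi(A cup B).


chi(A cup B) = chi(A) + chi(B) - chi(A cap B)
= 14 + (1) - (-2)
= 17

17


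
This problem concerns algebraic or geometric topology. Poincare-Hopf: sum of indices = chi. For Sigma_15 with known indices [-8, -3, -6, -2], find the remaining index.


Poincare-Hopf: sum of indices = chi(M).
chi(Sigma_15) = 2 - 2*15 = -28.
Sum of known indices = -19.
x = chi - (sum known) = -28 - (-19) = -9

-9


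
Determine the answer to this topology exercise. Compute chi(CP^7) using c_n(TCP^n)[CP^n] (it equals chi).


For any closed oriented manifold, <e(TM),[M]> = chi(M).
chi(CP^7) = 7+1 = 8

8


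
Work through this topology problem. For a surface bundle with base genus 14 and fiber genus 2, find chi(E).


For a fiber bundle F -> E -> B (with CW structure): chi(E) = chi(B) * chi(F).
chi(Sigma_14) = -26, chi(Sigma_2) = -2.
chi(E) = (-26) * (-2) = 52

52


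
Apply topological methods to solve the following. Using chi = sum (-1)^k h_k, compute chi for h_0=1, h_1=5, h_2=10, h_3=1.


Handles of index k contribute (-1)^k to chi (same as CW cells).
chi = (1) + (-5) + (10) + (-1) = 5

5


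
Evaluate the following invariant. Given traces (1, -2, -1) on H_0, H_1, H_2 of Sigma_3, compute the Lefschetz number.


L(f) = tr(f_0*) - tr(f_1*) + tr(f_2*).
= 1 - (-2) + (-1)
= 2

2


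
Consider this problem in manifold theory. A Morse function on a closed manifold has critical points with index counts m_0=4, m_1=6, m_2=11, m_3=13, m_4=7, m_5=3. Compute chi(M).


Morse theory: chi(M) = sum_k (-1)^k m_k where m_k = #(index-k critical points).
= (4) + (-6) + (11) + (-13) + (7) + (-3) = 0

0


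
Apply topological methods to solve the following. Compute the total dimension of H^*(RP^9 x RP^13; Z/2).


dim H^*(RP^n; Z/2) = n+1 (one Z/2 in each degree 0..n).
Total Betti number is multiplicative.
Total = (9+1) * (13+1) = 10 * 14 = 140

140


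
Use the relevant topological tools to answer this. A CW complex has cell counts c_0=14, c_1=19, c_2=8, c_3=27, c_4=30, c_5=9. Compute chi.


chi = sum_k (-1)^k c_k.
= (-1)^0*14 + (-1)^1*19 + (-1)^2*8 + (-1)^3*27 + (-1)^4*30 + (-1)^5*9
= (14) + (-19) + (8) + (-27) + (30) + (-9)
= -3

-3


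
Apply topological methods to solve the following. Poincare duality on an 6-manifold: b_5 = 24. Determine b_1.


Poincare duality for closed orientable n-manifolds: b_k = b_{n-k}.
Here n = 6, so b_1 = b_5 = 24

24


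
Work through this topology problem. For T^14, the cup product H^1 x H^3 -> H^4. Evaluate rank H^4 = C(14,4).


Cup product: H^p x H^q -> H^{p+q}; here p+q = 1+3 = 4.
rank H^k(T^n) = C(n,k).
C(14,4) = 1001

1001


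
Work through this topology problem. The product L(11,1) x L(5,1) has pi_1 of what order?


pi_1(X x Y) = pi_1(X) x pi_1(Y).
pi_1(L(11,1)) = Z/11, pi_1(L(5,1)) = Z/5.
|Z/11 x Z/5| = 11 * 5 = 55

55


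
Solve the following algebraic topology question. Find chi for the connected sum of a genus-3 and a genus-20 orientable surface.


chi(Sigma_3) = 2 - 2*3 = -4
chi(Sigma_20) = 2 - 2*20 = -38
For surfaces: chi(A#B) = chi(A) + chi(B) - 2.
chi = -4 + -38 - 2 = -44

-44


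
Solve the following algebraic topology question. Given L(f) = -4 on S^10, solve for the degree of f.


L(f) = 1 + (-1)^10 deg(f) on S^10.
-4 = 1 + (-1)^10 * deg(f)
(-1)^10 * deg(f) = -5
deg(f) = -5

-5


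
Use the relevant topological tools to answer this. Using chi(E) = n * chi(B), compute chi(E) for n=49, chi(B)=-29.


For a finite covering: chi(E) = (number of sheets) * chi(B).
chi(E) = 49 * (-29) = -1421

-1421


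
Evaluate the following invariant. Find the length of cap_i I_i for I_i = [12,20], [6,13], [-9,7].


Intersection = [max(a_i), min(b_i)] = [12, 7].
Since 12 > 7, the intersection is empty.
Length = 0

0


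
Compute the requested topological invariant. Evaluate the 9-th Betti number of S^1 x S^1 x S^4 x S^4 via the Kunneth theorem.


Each S^d has Poincare polynomial 1 + t^d.
The product S^1 x S^1 x S^4 x S^4 has Poincare polynomial prod(1+t^d_i).
Expanding: b_0=1, b_1=2, b_2=1, b_4=2, b_5=4, b_6=2, b_8=1, b_9=2, b_10=1.
b_9 = 2

2


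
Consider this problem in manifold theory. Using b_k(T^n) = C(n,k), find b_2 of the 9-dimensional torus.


By the Kunneth formula, b_k(T^n) = C(n,k).
b_2(T^9) = C(9,2).
C(9,2) = 9!/(2!*7!) = 36

36


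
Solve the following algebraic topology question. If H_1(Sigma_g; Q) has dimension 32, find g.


For a closed orientable surface: b_1 = 2g.
32 = 2g
g = 32 / 2 = 16

16


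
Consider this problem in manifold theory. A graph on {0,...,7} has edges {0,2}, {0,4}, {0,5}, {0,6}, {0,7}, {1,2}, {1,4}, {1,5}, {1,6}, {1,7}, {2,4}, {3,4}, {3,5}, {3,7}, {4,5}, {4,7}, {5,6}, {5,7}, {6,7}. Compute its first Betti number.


b_1 = E - V + (number of components).
E = 19, V = 8, components = 1.
b_1 = 19 - 8 + 1 = 12

12


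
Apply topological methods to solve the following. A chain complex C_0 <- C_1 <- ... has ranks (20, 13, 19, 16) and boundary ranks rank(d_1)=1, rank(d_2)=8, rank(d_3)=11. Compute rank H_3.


rank H_k = rank(ker d_k) - rank(im d_{k+1}).
rank(ker d_3) = rank(C_3) - rank(d_3) = 16 - 11 = 5.
rank(im d_{3+1}) = 0.
rank H_3 = 5 - 0 = 5

5


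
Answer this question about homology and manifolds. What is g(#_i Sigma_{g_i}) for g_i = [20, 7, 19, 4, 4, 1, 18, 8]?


Genus is additive under connected sum of orientable surfaces.
g = 20 + 7 + 19 + 4 + 4 + 1 + 18 + 8 = 81

81


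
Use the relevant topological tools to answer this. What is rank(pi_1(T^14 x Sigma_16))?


pi_1(A x B) = pi_1(A) x pi_1(B); rank of abelianization = b_1.
b_1(T^14) = 14, b_1(Sigma_16) = 2*16 = 32.
b_1(product) = 14 + 32 = 46

46


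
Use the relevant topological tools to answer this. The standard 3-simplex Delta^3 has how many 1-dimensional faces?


Delta^3 has 3+1 vertices. A 1-face is a choice of 1+1 vertices.
f_1 = C(3+1, 1+1) = C(4,2) = 6

6


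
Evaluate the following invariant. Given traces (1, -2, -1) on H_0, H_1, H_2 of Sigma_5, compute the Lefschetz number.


L(f) = tr(f_0*) - tr(f_1*) + tr(f_2*).
= 1 - (-2) + (-1)
= 2

2


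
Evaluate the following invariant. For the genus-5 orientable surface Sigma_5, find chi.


For a closed orientable surface of genus g: chi = 2 - 2g.
Here g = 5.
chi = 2 - 2*5 = 2 - 10 = -8

-8


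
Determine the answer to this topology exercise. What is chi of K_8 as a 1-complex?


K_8: V = 8, E = C(8,2) = 28.
chi = V - E = 8 - 28 = -20

-20


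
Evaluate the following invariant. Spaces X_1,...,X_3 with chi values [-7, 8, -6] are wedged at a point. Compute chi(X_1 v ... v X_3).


chi(A v B) = chi(A) + chi(B) - 1 (one point identified).
For 3 spaces: chi = (sum chi_i) - (3 - 1).
sum = -5; chi = -5 - 2 = -7

-7


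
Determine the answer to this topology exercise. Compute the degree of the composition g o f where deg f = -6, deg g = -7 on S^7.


Degree is multiplicative under composition: deg(g o f) = deg(g) * deg(f).
= -7 * -6 = 42

42


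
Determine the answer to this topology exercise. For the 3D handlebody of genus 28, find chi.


A genus-g handlebody deformation retracts to a wedge of g circles.
chi(vee_g S^1) = 1 - g.
chi(H_28) = 1 - 28 = -27

-27


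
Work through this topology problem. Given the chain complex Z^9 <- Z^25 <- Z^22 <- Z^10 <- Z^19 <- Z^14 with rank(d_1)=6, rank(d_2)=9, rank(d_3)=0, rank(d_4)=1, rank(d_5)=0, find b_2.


rank H_k = rank(ker d_k) - rank(im d_{k+1}).
rank(ker d_2) = rank(C_2) - rank(d_2) = 22 - 9 = 13.
rank(im d_{2+1}) = 0.
rank H_2 = 13 - 0 = 13

13


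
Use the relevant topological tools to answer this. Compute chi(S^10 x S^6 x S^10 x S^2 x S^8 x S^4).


chi is multiplicative: chi(X x Y) = chi(X) chi(Y).
Each even-dim sphere has chi = 2. There are 6 factors.
chi = 2^6 = 64

64


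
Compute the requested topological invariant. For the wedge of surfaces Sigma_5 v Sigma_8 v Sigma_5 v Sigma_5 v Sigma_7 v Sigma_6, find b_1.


For a wedge X v Y: reduced H_k(X v Y) = H_k(X) + H_k(Y).
Each Sigma_g contributes b_1 = 2g.
b_1 = 10 + 16 + 10 + 10 + 14 + 12 = 72

72


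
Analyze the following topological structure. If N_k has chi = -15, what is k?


chi = 2 - k for closed non-orientable surfaces with k crosscaps.
-15 = 2 - k
k = 2 - (-15) = 17

17


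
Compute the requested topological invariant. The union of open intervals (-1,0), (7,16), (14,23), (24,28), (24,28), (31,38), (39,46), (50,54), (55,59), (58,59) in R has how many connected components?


Sort and merge overlapping open intervals.
Merged: (-1,0), (7,23), (24,28), (31,38), (39,46), (50,54), (55,59).
Number of components = 7

7


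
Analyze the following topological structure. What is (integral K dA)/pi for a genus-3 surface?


Gauss-Bonnet: integral K dA = 2*pi*chi(M).
chi(Sigma_3) = 2 - 2*3 = -4.
(integral K dA)/pi = 2*chi = 2*(-4) = -8

-8


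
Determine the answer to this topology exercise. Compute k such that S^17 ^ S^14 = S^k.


S^m ^ S^n = S^{m+n}.
k = 17 + 14 = 31

31


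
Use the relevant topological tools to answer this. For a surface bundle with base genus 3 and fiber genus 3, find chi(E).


For a fiber bundle F -> E -> B (with CW structure): chi(E) = chi(B) * chi(F).
chi(Sigma_3) = -4, chi(Sigma_3) = -4.
chi(E) = (-4) * (-4) = 16

16


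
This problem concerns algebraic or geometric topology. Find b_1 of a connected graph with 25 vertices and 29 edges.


For a connected graph: rank(pi_1) = b_1 = E - V + 1 = 1 - chi.
chi = V - E = 25 - 29 = -4.
rank = 1 - (-4) = 29 - 25 + 1 = 5

5


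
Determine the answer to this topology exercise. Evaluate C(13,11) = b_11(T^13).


By the Kunneth formula, b_k(T^n) = C(n,k).
b_11(T^13) = C(13,11).
C(13,11) = 13!/(11!*2!) = 78

78


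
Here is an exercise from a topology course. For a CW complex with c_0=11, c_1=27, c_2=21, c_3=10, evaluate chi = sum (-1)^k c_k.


chi = sum_k (-1)^k c_k.
= (-1)^0*11 + (-1)^1*27 + (-1)^2*21 + (-1)^3*10
= (11) + (-27) + (21) + (-10)
= -5

-5


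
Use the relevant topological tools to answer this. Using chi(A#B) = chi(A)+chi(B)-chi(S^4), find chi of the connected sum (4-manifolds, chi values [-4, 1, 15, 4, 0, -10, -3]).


For n-manifolds: chi(A#B) = chi(A) + chi(B) - chi(S^4).
chi(S^4) = 1 + (-1)^4 = 2.
chi(#) = (sum chi_i) - (7-1)*chi(S^4) = 3 - 6*2 = -9

-9


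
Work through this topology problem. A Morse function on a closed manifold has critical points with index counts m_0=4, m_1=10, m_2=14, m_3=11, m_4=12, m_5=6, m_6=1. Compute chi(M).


Morse theory: chi(M) = sum_k (-1)^k m_k where m_k = #(index-k critical points).
= (4) + (-10) + (14) + (-11) + (12) + (-6) + (1) = 4

4


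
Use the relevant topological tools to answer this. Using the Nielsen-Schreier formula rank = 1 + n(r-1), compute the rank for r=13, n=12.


Nielsen-Schreier: an index-n subgroup of F_r is free of rank 1 + n(r-1).
Equivalently: chi(cover) = n*chi(base); chi(vee_r S^1) = 1 - 13 = -12.
chi(E) = 12*(-12) = -144; rank = 1 - chi(E) = 1 - (-144) = 145.
rank = 1 + 12*(13-1) = 1 + 144 = 145

145


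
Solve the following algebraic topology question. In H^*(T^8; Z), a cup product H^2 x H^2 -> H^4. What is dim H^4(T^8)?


Cup product: H^p x H^q -> H^{p+q}; here p+q = 2+2 = 4.
rank H^k(T^n) = C(n,k).
C(8,4) = 70

70


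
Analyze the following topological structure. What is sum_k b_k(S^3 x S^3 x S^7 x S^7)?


Total Betti number is multiplicative under products.
Each S^d (d>=1) has total Betti number 2.
There are 4 sphere factors.
Total = 2^4 = 16

16


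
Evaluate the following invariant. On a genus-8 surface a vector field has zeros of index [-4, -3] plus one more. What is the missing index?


Poincare-Hopf: sum of indices = chi(M).
chi(Sigma_8) = 2 - 2*8 = -14.
Sum of known indices = -7.
x = chi - (sum known) = -14 - (-7) = -7

-7


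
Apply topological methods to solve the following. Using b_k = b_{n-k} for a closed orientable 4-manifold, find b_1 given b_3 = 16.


Poincare duality for closed orientable n-manifolds: b_k = b_{n-k}.
Here n = 4, so b_1 = b_3 = 16

16


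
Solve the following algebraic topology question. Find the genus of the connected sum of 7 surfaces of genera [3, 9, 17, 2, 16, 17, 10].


Genus is additive under connected sum of orientable surfaces.
g = 3 + 9 + 17 + 2 + 16 + 17 + 10 = 74

74


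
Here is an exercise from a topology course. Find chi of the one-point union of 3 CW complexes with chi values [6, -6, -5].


chi(A v B) = chi(A) + chi(B) - 1 (one point identified).
For 3 spaces: chi = (sum chi_i) - (3 - 1).
sum = -5; chi = -5 - 2 = -7

-7


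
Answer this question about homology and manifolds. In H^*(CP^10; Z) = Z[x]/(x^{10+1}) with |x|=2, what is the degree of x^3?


|x| = 2 in H^*(CP^n).
|x^3| = 3 * |x| = 3 * 2 = 6

6


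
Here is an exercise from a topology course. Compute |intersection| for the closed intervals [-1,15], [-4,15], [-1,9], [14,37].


Intersection = [max(a_i), min(b_i)] = [14, 9].
Since 14 > 9, the intersection is empty.
Length = 0

0


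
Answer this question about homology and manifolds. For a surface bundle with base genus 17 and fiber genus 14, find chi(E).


For a fiber bundle F -> E -> B (with CW structure): chi(E) = chi(B) * chi(F).
chi(Sigma_17) = -32, chi(Sigma_14) = -26.
chi(E) = (-32) * (-26) = 832

832
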